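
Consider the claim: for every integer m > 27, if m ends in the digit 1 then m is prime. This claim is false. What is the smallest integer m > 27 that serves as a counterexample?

A counterexample is any integer m > 27 such that m ends in the digit 1 but m is not prime; we check each in order.
For m = 31, 41 the conclusion holds.
m = 51: 51 ends in 1; 51 = 3 × 17, composite.

m = 51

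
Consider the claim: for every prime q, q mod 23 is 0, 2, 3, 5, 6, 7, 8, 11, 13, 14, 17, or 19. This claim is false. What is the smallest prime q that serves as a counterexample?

Check each prime q in order until the claim fails.
For q = 2, 3, 5, 7, …, 29, 31, 37 the conclusion holds.
q = 41: 41 mod 23 = 18 — not in {0, 2, 3, 5, 6, 7, 8, 11, 13, 14, 17, 19}.

q = 41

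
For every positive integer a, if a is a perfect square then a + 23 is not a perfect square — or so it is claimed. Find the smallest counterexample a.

a = 121

We need the least positive integer a for which a is a perfect square but a + 23 is a perfect square.
For a = 1, 4, 9, 16, 25, 36, 49, 64, 81, 100 the conclusion holds.
a = 121: 121 = 11² and 121 + 23 = 144 = 12².
Thus a = 121 disproves the claim, and no smaller a works.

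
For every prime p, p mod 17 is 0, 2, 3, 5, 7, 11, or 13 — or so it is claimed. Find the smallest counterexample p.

p = 23

A counterexample is any prime p such that the claim fails; we check each in order.
p = 2: 2 mod 17 = 2.
p = 3: 3 mod 17 = 3.
p = 5: 5 mod 17 = 5.
p = 7: 7 mod 17 = 7.
p = 11: 11 mod 17 = 11.
p = 13: 13 mod 17 = 13.
p = 17: 17 mod 17 = 0.
p = 19: 19 mod 17 = 2.
p = 23: 23 mod 17 = 6 — not in {0, 2, 3, 5, 7, 11, 13}.
So p = 23 is the smallest counterexample.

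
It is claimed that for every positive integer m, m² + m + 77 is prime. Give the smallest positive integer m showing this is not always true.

m = 6

The first 5 eligible values, up to m = 5, all satisfy the conclusion.
m = 6: m² + m + 77 = 119 = 7 × 17, composite.
Hence m = 6 is a counterexample.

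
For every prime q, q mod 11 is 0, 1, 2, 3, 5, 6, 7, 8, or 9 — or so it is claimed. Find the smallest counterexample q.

For q = 2, 3, 5, 7, …, 23, 29, 31 the conclusion holds.
q = 37: 37 mod 11 = 4 — not in {0, 1, 2, 3, 5, 6, 7, 8, 9}.
Thus q = 37 disproves the claim, and no smaller q works.

q = 37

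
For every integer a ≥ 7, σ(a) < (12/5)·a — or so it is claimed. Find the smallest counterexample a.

We need the least integer a ≥ 7 for which the claim fails.
For a = 7, 8, 9, 10, …, 21, 22, 23 the conclusion holds.
a = 24: σ(24) = 60; 60 ≥ 288/5.
Thus a = 24 disproves the claim, and no smaller a works.

a = 24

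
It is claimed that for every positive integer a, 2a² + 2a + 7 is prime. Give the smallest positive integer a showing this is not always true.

A counterexample is any positive integer a such that 2a² + 2a + 7 is not prime; we check each in order.
For a = 1, 2, 3, 4, 5 the conclusion holds.
a = 6: 2a² + 2a + 7 = 91 = 7 × 13, composite.

a = 6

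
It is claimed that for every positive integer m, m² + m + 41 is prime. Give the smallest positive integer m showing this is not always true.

m = 40

We need the least positive integer m for which m² + m + 41 is not prime.
The first 39 eligible values, up to m = 39, all satisfy the conclusion.
m = 40: m² + m + 41 = 1681 = 41 × 41, composite.
Thus m = 40 disproves the claim, and no smaller m works.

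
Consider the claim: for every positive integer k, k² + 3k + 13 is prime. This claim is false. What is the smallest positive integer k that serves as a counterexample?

k = 9

For k = 1, 2, 3, 4, 5, 6, 7, 8 the conclusion holds.
k = 9: k² + 3k + 13 = 121 = 11 × 11, composite.
Hence k = 9 is a counterexample.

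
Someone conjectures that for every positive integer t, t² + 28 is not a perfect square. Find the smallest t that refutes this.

t = 6

Check each positive integer t in order until t² + 28 is a perfect square.
t = 1: 1² + 28 = 29, not a perfect square.
t = 2: 2² + 28 = 32, not a perfect square.
t = 3: 3² + 28 = 37, not a perfect square.
t = 4: 4² + 28 = 44, not a perfect square.
t = 5: 5² + 28 = 53, not a perfect square.
t = 6: 6² + 28 = 64 = 8², a perfect square.
Hence t = 6 is a counterexample.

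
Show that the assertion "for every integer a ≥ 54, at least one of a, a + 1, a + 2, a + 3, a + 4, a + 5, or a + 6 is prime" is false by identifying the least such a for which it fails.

a = 90

A counterexample is any integer a ≥ 54 such that a, a + 1, a + 2, a + 3, a + 4, a + 5, a + 6 are all composite; we check each in order.
For a = 54, 55, 56, 57, …, 87, 88, 89 the conclusion holds.
a = 90: 90 = 2 × 45; 91 = 7 × 13; 92 = 2 × 46; 93 = 3 × 31; 94 = 2 × 47; 95 = 5 × 19; 96 = 2 × 48 — all composite.
Thus a = 90 disproves the claim, and no smaller a works.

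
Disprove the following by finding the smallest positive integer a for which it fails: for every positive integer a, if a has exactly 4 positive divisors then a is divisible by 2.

Check each positive integer a in order until a has exactly 4 positive divisors but a is not divisible by 2.
The first 4 eligible values, up to a = 14, all satisfy the conclusion.
a = 15: τ(15) = 4; 15 mod 2 = 1.

a = 15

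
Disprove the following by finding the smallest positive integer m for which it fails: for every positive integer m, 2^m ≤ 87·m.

m = 10

We need the least positive integer m for which 2^m > 87·m.
The first 9 eligible values, up to m = 9, all satisfy the conclusion.
m = 10: 2^m = 1024 and 87·m = 870, so 1024 > 870.
So m = 10 is the smallest counterexample.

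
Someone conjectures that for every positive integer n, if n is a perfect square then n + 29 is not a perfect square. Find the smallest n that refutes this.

For n = 1, 4, 9, 16, …, 121, 144, 169 the conclusion holds.
n = 196: 196 = 14² and 196 + 29 = 225 = 15².
Hence n = 196 is a counterexample.

n = 196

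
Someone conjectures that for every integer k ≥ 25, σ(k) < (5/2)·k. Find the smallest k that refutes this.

Check each integer k ≥ 25 in order until the claim fails.
For k = 25, 26, 27, 28, …, 33, 34, 35 the conclusion holds.
k = 36: σ(36) = 91; 91 ≥ 90.
So k = 36 is the smallest counterexample.

k = 36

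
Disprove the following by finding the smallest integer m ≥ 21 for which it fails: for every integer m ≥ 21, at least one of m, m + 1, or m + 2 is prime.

m = 24

For m = 21, 22, 23 the conclusion holds.
m = 24: 24 = 2 × 12; 25 = 5 × 5; 26 = 2 × 13 — all composite.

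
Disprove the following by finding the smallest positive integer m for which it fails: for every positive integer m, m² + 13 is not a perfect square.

m = 6

We need the least positive integer m for which m² + 13 is a perfect square.
For m = 1, 2, 3, 4, 5 the conclusion holds.
m = 6: 6² + 13 = 49 = 7², a perfect square.
Thus m = 6 disproves the claim, and no smaller m works.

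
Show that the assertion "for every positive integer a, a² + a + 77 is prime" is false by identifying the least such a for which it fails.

a = 6

We need the least positive integer a for which a² + a + 77 is not prime.
a = 1: a² + a + 77 = 79, prime.
a = 2: a² + a + 77 = 83, prime.
a = 3: a² + a + 77 = 89, prime.
a = 4: a² + a + 77 = 97, prime.
a = 5: a² + a + 77 = 107, prime.
a = 6: a² + a + 77 = 119 = 7 × 17, composite.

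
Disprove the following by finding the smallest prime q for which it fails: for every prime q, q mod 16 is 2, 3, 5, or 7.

We need the least prime q for which the claim fails.
The first 4 eligible values, up to q = 7, all satisfy the conclusion.
q = 11: 11 mod 16 = 11 — not in {2, 3, 5, 7}.

q = 11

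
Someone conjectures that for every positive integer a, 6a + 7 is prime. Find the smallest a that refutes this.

Check each positive integer a in order until 6a + 7 is not prime.
a = 1: 6a + 7 = 13, prime.
a = 2: 6a + 7 = 19, prime.
a = 3: 6a + 7 = 25 = 5 × 5, composite.
Thus a = 3 disproves the claim, and no smaller a works.

a = 3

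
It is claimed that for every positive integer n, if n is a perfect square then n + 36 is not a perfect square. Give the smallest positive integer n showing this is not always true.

n = 64

A counterexample is any positive integer n such that n is a perfect square but n + 36 is a perfect square; we check each in order.
n = 1: 1 + 36 = 37, not a perfect square.
n = 4: 4 + 36 = 40, not a perfect square.
n = 9: 9 + 36 = 45, not a perfect square.
n = 16: 16 + 36 = 52, not a perfect square.
n = 25: 25 + 36 = 61, not a perfect square.
n = 36: 36 + 36 = 72, not a perfect square.
n = 49: 49 + 36 = 85, not a perfect square.
n = 64: 64 = 8² and 64 + 36 = 100 = 10².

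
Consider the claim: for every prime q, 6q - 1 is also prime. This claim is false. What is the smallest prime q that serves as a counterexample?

We need the least prime q for which 6q - 1 is not prime.
The first 4 eligible values, up to q = 7, all satisfy the conclusion.
q = 11: 6q - 1 = 65 = 5 × 13, not prime.

q = 11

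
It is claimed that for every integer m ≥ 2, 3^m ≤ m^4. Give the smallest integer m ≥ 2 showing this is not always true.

The first 6 eligible values, up to m = 7, all satisfy the conclusion.
m = 8: 3^m = 6561 and m^4 = 4096, so 6561 > 4096.
Hence m = 8 is a counterexample.

m = 8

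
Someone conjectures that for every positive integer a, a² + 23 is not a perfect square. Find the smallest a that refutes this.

a = 11

A counterexample is any positive integer a such that a² + 23 is a perfect square; we check each in order.
For a = 1, 2, 3, 4, 5, 6, 7, 8, 9, 10 the conclusion holds.
a = 11: 11² + 23 = 144 = 12², a perfect square.
Thus a = 11 disproves the claim, and no smaller a works.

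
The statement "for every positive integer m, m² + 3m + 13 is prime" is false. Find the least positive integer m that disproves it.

A counterexample is any positive integer m such that m² + 3m + 13 is not prime; we check each in order.
For m = 1, 2, 3, 4, 5, 6, 7, 8 the conclusion holds.
m = 9: m² + 3m + 13 = 121 = 11 × 11, composite.

m = 9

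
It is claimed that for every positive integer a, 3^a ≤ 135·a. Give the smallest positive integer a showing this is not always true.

We need the least positive integer a for which 3^a > 135·a.
For a = 1, 2, 3, 4, 5, 6 the conclusion holds.
a = 7: 3^a = 2187 and 135·a = 945, so 2187 > 945.
Hence a = 7 is a counterexample.

a = 7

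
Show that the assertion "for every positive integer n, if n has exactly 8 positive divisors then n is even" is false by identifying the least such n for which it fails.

n = 105

We need the least positive integer n for which n has exactly 8 positive divisors but n is odd.
For n = 24, 30, 40, 42, …, 88, 102, 104 the conclusion holds.
n = 105: divisors of 105: 1, 3, 5, 7, 15, 21, 35, 105; 105 is odd.
So n = 105 is the smallest counterexample.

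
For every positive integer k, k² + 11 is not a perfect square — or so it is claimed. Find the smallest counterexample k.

k = 5

A counterexample is any positive integer k such that k² + 11 is a perfect square; we check each in order.
For k = 1, 2, 3, 4 the conclusion holds.
k = 5: 5² + 11 = 36 = 6², a perfect square.
Hence k = 5 is a counterexample.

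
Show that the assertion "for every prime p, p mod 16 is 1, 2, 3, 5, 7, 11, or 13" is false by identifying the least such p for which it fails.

For p = 2, 3, 5, 7, 11, 13, 17, 19, 23, 29 the conclusion holds.
p = 31: 31 mod 16 = 15 — not in {1, 2, 3, 5, 7, 11, 13}.
Thus p = 31 disproves the claim, and no smaller p works.

p = 31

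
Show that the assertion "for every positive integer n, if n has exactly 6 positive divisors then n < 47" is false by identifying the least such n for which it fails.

For n = 12, 18, 20, 28, 32, 44, 45 the conclusion holds.
n = 50: τ(50) = 6; 50 ≥ 47.

n = 50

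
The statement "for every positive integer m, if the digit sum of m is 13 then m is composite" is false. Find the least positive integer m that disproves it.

m = 67

Check each positive integer m in order until the digit sum of m is 13 but m is prime.
m = 49: digit sum 13; 49 is composite.
m = 58: digit sum 13; 58 is composite.
m = 67: digit sum 13; 67 is prime, not composite.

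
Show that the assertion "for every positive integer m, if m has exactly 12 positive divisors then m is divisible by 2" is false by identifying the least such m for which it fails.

m = 315

The first 24 eligible values, up to m = 308, all satisfy the conclusion.
m = 315: τ(315) = 12; 315 mod 2 = 1.
Thus m = 315 disproves the claim, and no smaller m works.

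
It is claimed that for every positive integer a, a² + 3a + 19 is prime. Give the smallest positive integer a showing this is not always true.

a = 15

For a = 1, 2, 3, 4, …, 12, 13, 14 the conclusion holds.
a = 15: a² + 3a + 19 = 289 = 17 × 17, composite.
So a = 15 is the smallest counterexample.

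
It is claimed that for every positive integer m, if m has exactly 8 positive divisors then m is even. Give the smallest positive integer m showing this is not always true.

m = 105

A counterexample is any positive integer m such that m has exactly 8 positive divisors but m is odd; we check each in order.
For m = 24, 30, 40, 42, …, 88, 102, 104 the conclusion holds.
m = 105: divisors of 105: 1, 3, 5, 7, 15, 21, 35, 105; 105 is odd.
Hence m = 105 is a counterexample.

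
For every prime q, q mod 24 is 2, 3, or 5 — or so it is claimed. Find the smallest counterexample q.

We need the least prime q for which the claim fails.
For q = 2, 3, 5 the conclusion holds.
q = 7: 7 mod 24 = 7 — not in {2, 3, 5}.
So q = 7 is the smallest counterexample.

q = 7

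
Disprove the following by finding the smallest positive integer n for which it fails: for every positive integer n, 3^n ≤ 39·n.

The first 4 eligible values, up to n = 4, all satisfy the conclusion.
n = 5: 3^n = 243 and 39·n = 195, so 243 > 195.
Hence n = 5 is a counterexample.

n = 5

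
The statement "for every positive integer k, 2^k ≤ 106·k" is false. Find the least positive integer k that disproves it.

A counterexample is any positive integer k such that 2^k > 106·k; we check each in order.
The first 10 eligible values, up to k = 10, all satisfy the conclusion.
k = 11: 2^k = 2048 and 106·k = 1166, so 2048 > 1166.
Thus k = 11 disproves the claim, and no smaller k works.

k = 11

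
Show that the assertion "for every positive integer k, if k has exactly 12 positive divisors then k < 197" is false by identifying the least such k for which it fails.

k = 198

A counterexample is any positive integer k such that k has exactly 12 positive divisors but the claim fails; we check each in order.
For k = 60, 72, 84, 90, …, 150, 156, 160 the conclusion holds.
k = 198: τ(198) = 12; 198 ≥ 197.
Thus k = 198 disproves the claim, and no smaller k works.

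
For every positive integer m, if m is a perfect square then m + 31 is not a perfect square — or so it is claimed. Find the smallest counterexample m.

m = 225

For m = 1, 4, 9, 16, …, 144, 169, 196 the conclusion holds.
m = 225: 225 = 15² and 225 + 31 = 256 = 16².
Hence m = 225 is a counterexample.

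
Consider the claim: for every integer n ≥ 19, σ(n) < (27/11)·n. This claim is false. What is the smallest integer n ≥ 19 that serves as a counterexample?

n = 24

Check each integer n ≥ 19 in order until the claim fails.
For n = 19, 20, 21, 22, 23 the conclusion holds.
n = 24: σ(24) = 60; 60 ≥ 648/11.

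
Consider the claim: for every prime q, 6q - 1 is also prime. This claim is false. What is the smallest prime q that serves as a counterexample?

A counterexample is any prime q such that 6q - 1 is not prime; we check each in order.
q = 2: 6q - 1 = 11, prime.
q = 3: 6q - 1 = 17, prime.
q = 5: 6q - 1 = 29, prime.
q = 7: 6q - 1 = 41, prime.
q = 11: 6q - 1 = 65 = 5 × 13, not prime.
So q = 11 is the smallest counterexample.

q = 11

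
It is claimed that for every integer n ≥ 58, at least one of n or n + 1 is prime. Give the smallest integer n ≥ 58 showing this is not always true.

n = 62

Check each integer n ≥ 58 in order until n, n + 1 are both composite.
For n = 58, 59, 60, 61 the conclusion holds.
n = 62: 62 = 2 × 31; 63 = 3 × 21 — both composite.
So n = 62 is the smallest counterexample.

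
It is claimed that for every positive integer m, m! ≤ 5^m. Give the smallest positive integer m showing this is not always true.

A counterexample is any positive integer m such that m! > 5^m; we check each in order.
For m = 1, 2, 3, 4, …, 9, 10, 11 the conclusion holds.
m = 12: m! = 479001600 and 5^m = 244140625, so 479001600 > 244140625.
Hence m = 12 is a counterexample.

m = 12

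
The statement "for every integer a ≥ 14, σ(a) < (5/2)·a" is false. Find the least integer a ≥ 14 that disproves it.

a = 24

For a = 14, 15, 16, 17, 18, 19, 20, 21, 22, 23 the conclusion holds.
a = 24: σ(24) = 60; 60 ≥ 60.
Thus a = 24 disproves the claim, and no smaller a works.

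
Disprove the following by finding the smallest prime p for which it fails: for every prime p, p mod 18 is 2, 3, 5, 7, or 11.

The first 5 eligible values, up to p = 11, all satisfy the conclusion.
p = 13: 13 mod 18 = 13 — not in {2, 3, 5, 7, 11}.

p = 13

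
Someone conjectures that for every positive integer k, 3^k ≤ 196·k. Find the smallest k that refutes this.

Check each positive integer k in order until 3^k > 196·k.
The first 6 eligible values, up to k = 6, all satisfy the conclusion.
k = 7: 3^k = 2187 and 196·k = 1372, so 2187 > 1372.
Thus k = 7 disproves the claim, and no smaller k works.

k = 7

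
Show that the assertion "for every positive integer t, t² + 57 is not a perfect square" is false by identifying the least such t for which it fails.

For t = 1, 2, 3, 4, 5, 6, 7 the conclusion holds.
t = 8: 8² + 57 = 121 = 11², a perfect square.

t = 8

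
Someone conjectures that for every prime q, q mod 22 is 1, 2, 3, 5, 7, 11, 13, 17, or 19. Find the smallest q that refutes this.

q = 31

We need the least prime q for which the claim fails.
The first 10 eligible values, up to q = 29, all satisfy the conclusion.
q = 31: 31 mod 22 = 9 — not in {1, 2, 3, 5, 7, 11, 13, 17, 19}.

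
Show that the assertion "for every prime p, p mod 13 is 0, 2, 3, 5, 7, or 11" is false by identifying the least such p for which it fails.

p = 17

We need the least prime p for which the claim fails.
p = 2: 2 mod 13 = 2.
p = 3: 3 mod 13 = 3.
p = 5: 5 mod 13 = 5.
p = 7: 7 mod 13 = 7.
p = 11: 11 mod 13 = 11.
p = 13: 13 mod 13 = 0.
p = 17: 17 mod 13 = 4 — not in {0, 2, 3, 5, 7, 11}.
Thus p = 17 disproves the claim, and no smaller p works.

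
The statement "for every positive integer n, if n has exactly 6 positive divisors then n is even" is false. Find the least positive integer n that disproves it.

n = 12: divisors of 12: 1, 2, 3, 4, 6, 12; 12 is even.
n = 18: divisors of 18: 1, 2, 3, 6, 9, 18; 18 is even.
n = 20: divisors of 20: 1, 2, 4, 5, 10, 20; 20 is even.
n = 28: divisors of 28: 1, 2, 4, 7, 14, 28; 28 is even.
n = 32: divisors of 32: 1, 2, 4, 8, 16, 32; 32 is even.
n = 44: divisors of 44: 1, 2, 4, 11, 22, 44; 44 is even.
n = 45: divisors of 45: 1, 3, 5, 9, 15, 45; 45 is odd.

n = 45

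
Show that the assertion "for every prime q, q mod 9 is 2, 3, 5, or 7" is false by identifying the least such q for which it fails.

A counterexample is any prime q such that the claim fails; we check each in order.
For q = 2, 3, 5, 7, 11 the conclusion holds.
q = 13: 13 mod 9 = 4 — not in {2, 3, 5, 7}.

q = 13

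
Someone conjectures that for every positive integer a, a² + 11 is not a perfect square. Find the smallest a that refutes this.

The first 4 eligible values, up to a = 4, all satisfy the conclusion.
a = 5: 5² + 11 = 36 = 6², a perfect square.

a = 5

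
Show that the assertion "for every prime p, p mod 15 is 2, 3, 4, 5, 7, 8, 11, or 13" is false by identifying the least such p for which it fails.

The first 9 eligible values, up to p = 23, all satisfy the conclusion.
p = 29: 29 mod 15 = 14 — not in {2, 3, 4, 5, 7, 8, 11, 13}.
So p = 29 is the smallest counterexample.

p = 29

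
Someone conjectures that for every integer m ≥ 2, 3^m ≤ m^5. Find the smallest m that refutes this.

m = 11

A counterexample is any integer m ≥ 2 such that 3^m > m^5; we check each in order.
The first 9 eligible values, up to m = 10, all satisfy the conclusion.
m = 11: 3^m = 177147 and m^5 = 161051, so 177147 > 161051.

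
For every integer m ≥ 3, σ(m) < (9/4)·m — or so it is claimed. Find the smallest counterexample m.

m = 12

For m = 3, 4, 5, 6, 7, 8, 9, 10, 11 the conclusion holds.
m = 12: σ(12) = 28; 28 ≥ 27.
Hence m = 12 is a counterexample.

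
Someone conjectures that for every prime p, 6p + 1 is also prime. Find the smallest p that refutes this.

p = 19

We need the least prime p for which 6p + 1 is not prime.
The first 7 eligible values, up to p = 17, all satisfy the conclusion.
p = 19: 6p + 1 = 115 = 5 × 23, not prime.
Hence p = 19 is a counterexample.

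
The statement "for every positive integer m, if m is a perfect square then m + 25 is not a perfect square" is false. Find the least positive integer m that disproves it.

m = 144

For m = 1, 4, 9, 16, …, 81, 100, 121 the conclusion holds.
m = 144: 144 = 12² and 144 + 25 = 169 = 13².
Thus m = 144 disproves the claim, and no smaller m works.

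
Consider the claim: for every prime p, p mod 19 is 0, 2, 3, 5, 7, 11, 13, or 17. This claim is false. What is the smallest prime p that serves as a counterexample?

p = 2: 2 mod 19 = 2.
p = 3: 3 mod 19 = 3.
p = 5: 5 mod 19 = 5.
p = 7: 7 mod 19 = 7.
p = 11: 11 mod 19 = 11.
p = 13: 13 mod 19 = 13.
p = 17: 17 mod 19 = 17.
p = 19: 19 mod 19 = 0.
p = 23: 23 mod 19 = 4 — not in {0, 2, 3, 5, 7, 11, 13, 17}.

p = 23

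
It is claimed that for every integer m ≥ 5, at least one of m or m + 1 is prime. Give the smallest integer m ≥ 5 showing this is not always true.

m = 8

m = 5: 5 is prime.
m = 6: 7 is prime.
m = 7: 7 is prime.
m = 8: 8 = 2 × 4; 9 = 3 × 3 — both composite.
So m = 8 is the smallest counterexample.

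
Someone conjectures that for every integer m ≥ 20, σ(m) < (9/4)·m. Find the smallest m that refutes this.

A counterexample is any integer m ≥ 20 such that the claim fails; we check each in order.
m = 20: σ(20) = 42; 42 < 45.
m = 21: σ(21) = 32; 32 < 189/4.
m = 22: σ(22) = 36; 36 < 99/2.
m = 23: σ(23) = 24; 24 < 207/4.
m = 24: σ(24) = 60; 60 ≥ 54.
Thus m = 24 disproves the claim, and no smaller m works.

m = 24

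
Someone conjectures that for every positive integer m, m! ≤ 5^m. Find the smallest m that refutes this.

m = 12

We need the least positive integer m for which m! > 5^m.
For m = 1, 2, 3, 4, …, 9, 10, 11 the conclusion holds.
m = 12: m! = 479001600 and 5^m = 244140625, so 479001600 > 244140625.
Hence m = 12 is a counterexample.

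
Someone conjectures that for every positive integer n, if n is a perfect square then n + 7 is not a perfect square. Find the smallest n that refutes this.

n = 9

n = 1: 1 + 7 = 8, not a perfect square.
n = 4: 4 + 7 = 11, not a perfect square.
n = 9: 9 = 3² and 9 + 7 = 16 = 4².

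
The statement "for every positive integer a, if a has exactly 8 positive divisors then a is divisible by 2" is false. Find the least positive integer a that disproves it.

Check each positive integer a in order until a has exactly 8 positive divisors but a is not divisible by 2.
The first 12 eligible values, up to a = 104, all satisfy the conclusion.
a = 105: τ(105) = 8; 105 mod 2 = 1.

a = 105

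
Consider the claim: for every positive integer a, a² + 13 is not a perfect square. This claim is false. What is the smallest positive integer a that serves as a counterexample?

a = 6

Check each positive integer a in order until a² + 13 is a perfect square.
a = 1: 1² + 13 = 14, not a perfect square.
a = 2: 2² + 13 = 17, not a perfect square.
a = 3: 3² + 13 = 22, not a perfect square.
a = 4: 4² + 13 = 29, not a perfect square.
a = 5: 5² + 13 = 38, not a perfect square.
a = 6: 6² + 13 = 49 = 7², a perfect square.
So a = 6 is the smallest counterexample.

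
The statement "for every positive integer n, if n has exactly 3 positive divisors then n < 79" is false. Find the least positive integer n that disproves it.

n = 121

We need the least positive integer n for which n has exactly 3 positive divisors but the claim fails.
n = 4: τ(4) = 3; 4 < 79.
n = 9: τ(9) = 3; 9 < 79.
n = 25: τ(25) = 3; 25 < 79.
n = 49: τ(49) = 3; 49 < 79.
n = 121: τ(121) = 3; 121 ≥ 79.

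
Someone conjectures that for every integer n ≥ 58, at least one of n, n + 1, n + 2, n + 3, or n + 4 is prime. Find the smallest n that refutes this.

n = 62

We need the least integer n ≥ 58 for which n, n + 1, n + 2, n + 3, n + 4 are all composite.
n = 58: 59 is prime.
n = 59: 59 is prime.
n = 60: 61 is prime.
n = 61: 61 is prime.
n = 62: 62 = 2 × 31; 63 = 3 × 21; 64 = 2 × 32; 65 = 5 × 13; 66 = 2 × 33 — all composite.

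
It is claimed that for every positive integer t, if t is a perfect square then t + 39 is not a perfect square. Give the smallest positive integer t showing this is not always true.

We need the least positive integer t for which t is a perfect square but t + 39 is a perfect square.
For t = 1, 4, 9, 16 the conclusion holds.
t = 25: 25 = 5² and 25 + 39 = 64 = 8².

t = 25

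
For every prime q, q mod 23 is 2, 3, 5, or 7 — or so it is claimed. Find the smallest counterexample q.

Check each prime q in order until the claim fails.
For q = 2, 3, 5, 7 the conclusion holds.
q = 11: 11 mod 23 = 11 — not in {2, 3, 5, 7}.
So q = 11 is the smallest counterexample.

q = 11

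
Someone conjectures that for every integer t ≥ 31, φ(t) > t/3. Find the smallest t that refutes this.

A counterexample is any integer t ≥ 31 such that the claim fails; we check each in order.
The first 5 eligible values, up to t = 35, all satisfy the conclusion.
t = 36: φ(36) = 12 and 36/3 = 12, so φ(36) ≤ 36/3.
Hence t = 36 is a counterexample.

t = 36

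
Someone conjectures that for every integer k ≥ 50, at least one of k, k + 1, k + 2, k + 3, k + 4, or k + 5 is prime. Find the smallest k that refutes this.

A counterexample is any integer k ≥ 50 such that k, k + 1, k + 2, k + 3, k + 4, k + 5 are all composite; we check each in order.
The first 40 eligible values, up to k = 89, all satisfy the conclusion.
k = 90: 90 = 2 × 45; 91 = 7 × 13; 92 = 2 × 46; 93 = 3 × 31; 94 = 2 × 47; 95 = 5 × 19 — all composite.
Thus k = 90 disproves the claim, and no smaller k works.

k = 90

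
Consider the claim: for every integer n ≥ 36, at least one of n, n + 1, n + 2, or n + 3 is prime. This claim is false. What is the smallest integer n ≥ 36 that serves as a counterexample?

Check each integer n ≥ 36 in order until n, n + 1, n + 2, n + 3 are all composite.
The first 12 eligible values, up to n = 47, all satisfy the conclusion.
n = 48: 48 = 2 × 24; 49 = 7 × 7; 50 = 2 × 25; 51 = 3 × 17 — all composite.
So n = 48 is the smallest counterexample.

n = 48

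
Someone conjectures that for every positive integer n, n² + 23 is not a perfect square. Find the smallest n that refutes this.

n = 11

A counterexample is any positive integer n such that n² + 23 is a perfect square; we check each in order.
The first 10 eligible values, up to n = 10, all satisfy the conclusion.
n = 11: 11² + 23 = 144 = 12², a perfect square.
So n = 11 is the smallest counterexample.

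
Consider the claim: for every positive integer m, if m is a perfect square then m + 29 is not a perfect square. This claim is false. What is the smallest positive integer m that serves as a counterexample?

m = 196

A counterexample is any positive integer m such that m is a perfect square but m + 29 is a perfect square; we check each in order.
For m = 1, 4, 9, 16, …, 121, 144, 169 the conclusion holds.
m = 196: 196 = 14² and 196 + 29 = 225 = 15².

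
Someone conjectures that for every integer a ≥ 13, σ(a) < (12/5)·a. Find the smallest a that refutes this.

a = 24

For a = 13, 14, 15, 16, …, 21, 22, 23 the conclusion holds.
a = 24: σ(24) = 60; 60 ≥ 288/5.
Hence a = 24 is a counterexample.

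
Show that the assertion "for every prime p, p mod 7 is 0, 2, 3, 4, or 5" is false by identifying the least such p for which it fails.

p = 13

For p = 2, 3, 5, 7, 11 the conclusion holds.
p = 13: 13 mod 7 = 6 — not in {0, 2, 3, 4, 5}.
Thus p = 13 disproves the claim, and no smaller p works.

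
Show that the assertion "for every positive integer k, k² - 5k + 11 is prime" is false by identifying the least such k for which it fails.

k = 7

Check each positive integer k in order until k² - 5k + 11 is not prime.
k = 1: k² - 5k + 11 = 7, prime.
k = 2: k² - 5k + 11 = 5, prime.
k = 3: k² - 5k + 11 = 5, prime.
k = 4: k² - 5k + 11 = 7, prime.
k = 5: k² - 5k + 11 = 11, prime.
k = 6: k² - 5k + 11 = 17, prime.
k = 7: k² - 5k + 11 = 25 = 5 × 5, composite.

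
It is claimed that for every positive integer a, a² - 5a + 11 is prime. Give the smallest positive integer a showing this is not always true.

A counterexample is any positive integer a such that a² - 5a + 11 is not prime; we check each in order.
For a = 1, 2, 3, 4, 5, 6 the conclusion holds.
a = 7: a² - 5a + 11 = 25 = 5 × 5, composite.
So a = 7 is the smallest counterexample.

a = 7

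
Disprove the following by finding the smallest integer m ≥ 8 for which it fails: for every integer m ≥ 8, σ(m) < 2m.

We need the least integer m ≥ 8 for which the claim fails.
The first 4 eligible values, up to m = 11, all satisfy the conclusion.
m = 12: σ(12) = 28; 28 ≥ 24.

m = 12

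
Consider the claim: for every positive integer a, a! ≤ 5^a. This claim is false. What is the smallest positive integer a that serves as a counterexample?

Check each positive integer a in order until a! > 5^a.
The first 11 eligible values, up to a = 11, all satisfy the conclusion.
a = 12: a! = 479001600 and 5^a = 244140625, so 479001600 > 244140625.

a = 12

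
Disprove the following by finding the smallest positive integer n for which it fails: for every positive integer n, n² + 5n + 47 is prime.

n = 38

For n = 1, 2, 3, 4, …, 35, 36, 37 the conclusion holds.
n = 38: n² + 5n + 47 = 1681 = 41 × 41, composite.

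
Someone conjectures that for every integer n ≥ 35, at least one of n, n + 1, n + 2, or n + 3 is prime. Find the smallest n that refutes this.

n = 48

We need the least integer n ≥ 35 for which n, n + 1, n + 2, n + 3 are all composite.
For n = 35, 36, 37, 38, …, 45, 46, 47 the conclusion holds.
n = 48: 48 = 2 × 24; 49 = 7 × 7; 50 = 2 × 25; 51 = 3 × 17 — all composite.
Hence n = 48 is a counterexample.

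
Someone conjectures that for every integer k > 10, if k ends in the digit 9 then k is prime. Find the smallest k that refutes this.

For k = 19, 29 the conclusion holds.
k = 39: 39 ends in 9; 39 = 3 × 13, composite.
Thus k = 39 disproves the claim, and no smaller k works.

k = 39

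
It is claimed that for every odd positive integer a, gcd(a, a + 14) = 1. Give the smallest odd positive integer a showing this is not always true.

a = 7

Check each odd positive integer a in order until gcd(a, a + 14) > 1.
a = 1: gcd(1, 15) = 1.
a = 3: gcd(3, 17) = 1.
a = 5: gcd(5, 19) = 1.
a = 7: gcd(7, 21) = 7.
So a = 7 is the smallest counterexample.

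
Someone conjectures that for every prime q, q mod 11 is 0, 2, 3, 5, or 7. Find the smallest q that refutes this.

q = 17

For q = 2, 3, 5, 7, 11, 13 the conclusion holds.
q = 17: 17 mod 11 = 6 — not in {0, 2, 3, 5, 7}.
Hence q = 17 is a counterexample.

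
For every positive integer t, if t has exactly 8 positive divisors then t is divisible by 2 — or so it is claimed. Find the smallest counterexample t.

t = 105

We need the least positive integer t for which t has exactly 8 positive divisors but t is not divisible by 2.
For t = 24, 30, 40, 42, …, 88, 102, 104 the conclusion holds.
t = 105: τ(105) = 8; 105 mod 2 = 1.
Hence t = 105 is a counterexample.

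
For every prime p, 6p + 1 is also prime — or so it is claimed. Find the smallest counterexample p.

For p = 2, 3, 5, 7, 11, 13, 17 the conclusion holds.
p = 19: 6p + 1 = 115 = 5 × 23, not prime.

p = 19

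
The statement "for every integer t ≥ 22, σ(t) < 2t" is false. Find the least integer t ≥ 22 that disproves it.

We need the least integer t ≥ 22 for which the claim fails.
t = 22: σ(22) = 36; 36 < 44.
t = 23: σ(23) = 24; 24 < 46.
t = 24: σ(24) = 60; 60 ≥ 48.

t = 24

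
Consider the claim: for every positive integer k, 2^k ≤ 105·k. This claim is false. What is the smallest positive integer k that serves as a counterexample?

For k = 1, 2, 3, 4, 5, 6, 7, 8, 9, 10 the conclusion holds.
k = 11: 2^k = 2048 and 105·k = 1155, so 2048 > 1155.

k = 11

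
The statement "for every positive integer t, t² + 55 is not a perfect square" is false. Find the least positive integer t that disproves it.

t = 3

A counterexample is any positive integer t such that t² + 55 is a perfect square; we check each in order.
t = 1: 1² + 55 = 56, not a perfect square.
t = 2: 2² + 55 = 59, not a perfect square.
t = 3: 3² + 55 = 64 = 8², a perfect square.
Hence t = 3 is a counterexample.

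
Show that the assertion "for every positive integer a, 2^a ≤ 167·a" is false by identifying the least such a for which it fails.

A counterexample is any positive integer a such that 2^a > 167·a; we check each in order.
For a = 1, 2, 3, 4, 5, 6, 7, 8, 9, 10 the conclusion holds.
a = 11: 2^a = 2048 and 167·a = 1837, so 2048 > 1837.

a = 11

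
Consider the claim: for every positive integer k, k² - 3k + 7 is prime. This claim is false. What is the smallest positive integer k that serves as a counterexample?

Check each positive integer k in order until k² - 3k + 7 is not prime.
k = 1: k² - 3k + 7 = 5, prime.
k = 2: k² - 3k + 7 = 5, prime.
k = 3: k² - 3k + 7 = 7, prime.
k = 4: k² - 3k + 7 = 11, prime.
k = 5: k² - 3k + 7 = 17, prime.
k = 6: k² - 3k + 7 = 25 = 5 × 5, composite.

k = 6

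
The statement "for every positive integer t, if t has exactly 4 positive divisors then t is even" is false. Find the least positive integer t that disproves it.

Check each positive integer t in order until t has exactly 4 positive divisors but t is odd.
The first 4 eligible values, up to t = 14, all satisfy the conclusion.
t = 15: divisors of 15: 1, 3, 5, 15; 15 is odd.

t = 15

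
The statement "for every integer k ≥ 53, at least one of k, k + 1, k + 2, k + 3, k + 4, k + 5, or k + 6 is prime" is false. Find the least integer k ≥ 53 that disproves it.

k = 90

The first 37 eligible values, up to k = 89, all satisfy the conclusion.
k = 90: 90 = 2 × 45; 91 = 7 × 13; 92 = 2 × 46; 93 = 3 × 31; 94 = 2 × 47; 95 = 5 × 19; 96 = 2 × 48 — all composite.
So k = 90 is the smallest counterexample.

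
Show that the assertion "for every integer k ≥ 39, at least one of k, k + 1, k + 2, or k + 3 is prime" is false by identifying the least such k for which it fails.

k = 48

A counterexample is any integer k ≥ 39 such that k, k + 1, k + 2, k + 3 are all composite; we check each in order.
For k = 39, 40, 41, 42, 43, 44, 45, 46, 47 the conclusion holds.
k = 48: 48 = 2 × 24; 49 = 7 × 7; 50 = 2 × 25; 51 = 3 × 17 — all composite.
Thus k = 48 disproves the claim, and no smaller k works.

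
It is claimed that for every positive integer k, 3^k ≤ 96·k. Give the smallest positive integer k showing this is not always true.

A counterexample is any positive integer k such that 3^k > 96·k; we check each in order.
k = 1: 3^k = 3 and 96·k = 96, so 3 ≤ 96.
k = 2: 3^k = 9 and 96·k = 192, so 9 ≤ 192.
k = 3: 3^k = 27 and 96·k = 288, so 27 ≤ 288.
k = 4: 3^k = 81 and 96·k = 384, so 81 ≤ 384.
k = 5: 3^k = 243 and 96·k = 480, so 243 ≤ 480.
k = 6: 3^k = 729 and 96·k = 576, so 729 > 576.

k = 6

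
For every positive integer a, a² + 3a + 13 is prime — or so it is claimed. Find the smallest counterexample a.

a = 9

We need the least positive integer a for which a² + 3a + 13 is not prime.
For a = 1, 2, 3, 4, 5, 6, 7, 8 the conclusion holds.
a = 9: a² + 3a + 13 = 121 = 11 × 11, composite.
Thus a = 9 disproves the claim, and no smaller a works.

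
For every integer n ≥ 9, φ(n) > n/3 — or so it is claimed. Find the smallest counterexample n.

A counterexample is any integer n ≥ 9 such that the claim fails; we check each in order.
For n = 9, 10, 11 the conclusion holds.
n = 12: φ(12) = 4 and 12/3 = 4, so φ(12) ≤ 12/3.
Thus n = 12 disproves the claim, and no smaller n works.

n = 12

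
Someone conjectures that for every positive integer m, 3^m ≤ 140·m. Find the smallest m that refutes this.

We need the least positive integer m for which 3^m > 140·m.
For m = 1, 2, 3, 4, 5, 6 the conclusion holds.
m = 7: 3^m = 2187 and 140·m = 980, so 2187 > 980.

m = 7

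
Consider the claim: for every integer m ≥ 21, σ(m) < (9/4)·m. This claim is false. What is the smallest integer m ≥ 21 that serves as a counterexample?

m = 24

m = 21: σ(21) = 32; 32 < 189/4.
m = 22: σ(22) = 36; 36 < 99/2.
m = 23: σ(23) = 24; 24 < 207/4.
m = 24: σ(24) = 60; 60 ≥ 54.
Thus m = 24 disproves the claim, and no smaller m works.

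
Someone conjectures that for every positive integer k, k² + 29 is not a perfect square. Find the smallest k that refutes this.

k = 14

A counterexample is any positive integer k such that k² + 29 is a perfect square; we check each in order.
For k = 1, 2, 3, 4, …, 11, 12, 13 the conclusion holds.
k = 14: 14² + 29 = 225 = 15², a perfect square.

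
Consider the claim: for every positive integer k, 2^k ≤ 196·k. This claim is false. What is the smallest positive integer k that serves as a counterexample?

We need the least positive integer k for which 2^k > 196·k.
For k = 1, 2, 3, 4, …, 9, 10, 11 the conclusion holds.
k = 12: 2^k = 4096 and 196·k = 2352, so 4096 > 2352.
Thus k = 12 disproves the claim, and no smaller k works.

k = 12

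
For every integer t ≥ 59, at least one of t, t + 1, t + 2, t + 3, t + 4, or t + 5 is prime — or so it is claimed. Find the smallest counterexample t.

For t = 59, 60, 61, 62, …, 87, 88, 89 the conclusion holds.
t = 90: 90 = 2 × 45; 91 = 7 × 13; 92 = 2 × 46; 93 = 3 × 31; 94 = 2 × 47; 95 = 5 × 19 — all composite.

t = 90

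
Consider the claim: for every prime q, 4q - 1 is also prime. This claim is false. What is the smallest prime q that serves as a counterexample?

A counterexample is any prime q such that 4q - 1 is not prime; we check each in order.
q = 2: 4q - 1 = 7, prime.
q = 3: 4q - 1 = 11, prime.
q = 5: 4q - 1 = 19, prime.
q = 7: 4q - 1 = 27 = 3 × 9, not prime.
So q = 7 is the smallest counterexample.

q = 7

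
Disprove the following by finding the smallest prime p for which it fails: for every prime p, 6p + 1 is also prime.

p = 19

We need the least prime p for which 6p + 1 is not prime.
For p = 2, 3, 5, 7, 11, 13, 17 the conclusion holds.
p = 19: 6p + 1 = 115 = 5 × 23, not prime.
Hence p = 19 is a counterexample.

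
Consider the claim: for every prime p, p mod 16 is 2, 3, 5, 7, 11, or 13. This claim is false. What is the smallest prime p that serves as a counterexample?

p = 17

For p = 2, 3, 5, 7, 11, 13 the conclusion holds.
p = 17: 17 mod 16 = 1 — not in {2, 3, 5, 7, 11, 13}.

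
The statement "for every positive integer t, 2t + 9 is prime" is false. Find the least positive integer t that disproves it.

We need the least positive integer t for which 2t + 9 is not prime.
For t = 1, 2 the conclusion holds.
t = 3: 2t + 9 = 15 = 3 × 5, composite.

t = 3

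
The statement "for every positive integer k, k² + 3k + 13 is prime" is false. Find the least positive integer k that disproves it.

k = 1: k² + 3k + 13 = 17, prime.
k = 2: k² + 3k + 13 = 23, prime.
k = 3: k² + 3k + 13 = 31, prime.
k = 4: k² + 3k + 13 = 41, prime.
k = 5: k² + 3k + 13 = 53, prime.
k = 6: k² + 3k + 13 = 67, prime.
k = 7: k² + 3k + 13 = 83, prime.
k = 8: k² + 3k + 13 = 101, prime.
k = 9: k² + 3k + 13 = 121 = 11 × 11, composite.
So k = 9 is the smallest counterexample.

k = 9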